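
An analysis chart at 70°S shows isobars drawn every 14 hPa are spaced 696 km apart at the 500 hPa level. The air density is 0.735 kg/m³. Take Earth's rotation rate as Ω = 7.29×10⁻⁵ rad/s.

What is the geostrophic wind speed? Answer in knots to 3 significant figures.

38.8 knots

Coriolis parameter at 70°S:
f = 2Ω sin φ = 2 × 7.29×10⁻⁵ × sin 70° = 1.37×10⁻⁴ s⁻¹
Pressure gradient: |∂P/∂n| = 1400 Pa / 696000 m = 2.01×10⁻³ Pa/m
Geostrophic balance (pressure-gradient force = Coriolis force):
V_g = (1/(fρ)) |∂P/∂n| = 2.01×10⁻³ / (1.37×10⁻⁴ × 0.735) = 20.0 m/s
Converting: 20.0 m/s × 1.944 = 38.8 knots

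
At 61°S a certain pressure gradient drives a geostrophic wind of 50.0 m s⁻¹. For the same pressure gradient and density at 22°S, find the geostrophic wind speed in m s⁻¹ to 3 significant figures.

117 m s⁻¹

With the same pressure gradient and density, V_g ∝ 1/f ∝ 1/sin φ.
V₂ = V₁ · sin φ₁ / sin φ₂ = 50.0 × sin 61° / sin 22°
V₂ = 50.0 × 0.8746/0.3746 = 117 m s⁻¹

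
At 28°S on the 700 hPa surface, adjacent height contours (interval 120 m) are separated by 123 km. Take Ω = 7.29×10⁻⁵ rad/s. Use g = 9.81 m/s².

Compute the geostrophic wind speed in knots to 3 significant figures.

272 knots

Coriolis parameter at 28°S:
f = 2Ω sin φ = 2 × 7.29×10⁻⁵ × sin 28° = 6.84×10⁻⁵ s⁻¹
Height gradient: |∂Z/∂n| = 120 m / 123000 m = 9.76×10⁻⁴
On a pressure surface, geostrophic balance gives V_g = (g/f)|∂Z/∂n|:
V_g = 9.81 × 9.76×10⁻⁴ / 6.84×10⁻⁵ = 140 m/s
Converting: 140 m/s × 1.944 = 272 knots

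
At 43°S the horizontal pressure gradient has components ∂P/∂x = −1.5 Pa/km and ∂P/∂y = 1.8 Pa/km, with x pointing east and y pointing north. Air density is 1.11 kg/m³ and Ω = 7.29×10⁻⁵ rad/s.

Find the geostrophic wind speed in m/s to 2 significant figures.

21 m/s

Coriolis parameter at 43°S:
f = 2Ω sin φ = 2 × 7.29×10⁻⁵ × sin 43° = 9.94×10⁻⁵ s⁻¹
In the Southern Hemisphere f is negative: f = −9.94×10⁻⁵ s⁻¹.
Component geostrophic relations (x east, y north):
u_g = −(1/(fρ)) ∂P/∂y,  v_g = (1/(fρ)) ∂P/∂x
u_g = −(1.8×10⁻³)/(−9.94×10⁻⁵ × 1.11) = 16.3 m/s;  v_g = (−1.5×10⁻³)/(−9.94×10⁻⁵ × 1.11) = 13.6 m/s
|V_g| = √(u_g² + v_g²) = 21.2 m/s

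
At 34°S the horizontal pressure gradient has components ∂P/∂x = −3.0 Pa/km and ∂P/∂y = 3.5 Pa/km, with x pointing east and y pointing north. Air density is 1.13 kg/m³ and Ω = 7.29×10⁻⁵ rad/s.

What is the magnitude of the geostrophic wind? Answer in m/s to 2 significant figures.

50 m/s

Coriolis parameter at 34°S:
f = 2Ω sin φ = 2 × 7.29×10⁻⁵ × sin 34° = 8.15×10⁻⁵ s⁻¹
In the Southern Hemisphere f is negative: f = −8.15×10⁻⁵ s⁻¹.
Component geostrophic relations (x east, y north):
u_g = −(1/(fρ)) ∂P/∂y,  v_g = (1/(fρ)) ∂P/∂x
u_g = −(3.5×10⁻³)/(−8.15×10⁻⁵ × 1.13) = 38.0 m/s;  v_g = (−3.0×10⁻³)/(−8.15×10⁻⁵ × 1.13) = 32.6 m/s
|V_g| = √(u_g² + v_g²) = 50.0 m/s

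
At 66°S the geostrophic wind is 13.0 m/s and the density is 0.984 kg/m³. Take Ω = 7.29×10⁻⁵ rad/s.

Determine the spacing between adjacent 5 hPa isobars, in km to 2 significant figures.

290 km

Coriolis parameter at 66°S:
f = 2Ω sin φ = 2 × 7.29×10⁻⁵ × sin 66° = 1.33×10⁻⁴ s⁻¹
Geostrophic balance rearranged: |∂P/∂n| = f ρ V_g
|∂P/∂n| = 1.33×10⁻⁴ × 0.984 × 13.0 = 1.70×10⁻³ Pa/m
Isobar spacing: Δn = ΔP/|∂P/∂n| = 500 Pa / 1.70×10⁻³ Pa/m = 293457 m ≈ 290 km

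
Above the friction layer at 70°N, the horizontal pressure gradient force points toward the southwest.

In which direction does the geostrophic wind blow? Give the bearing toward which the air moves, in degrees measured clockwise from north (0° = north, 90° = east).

The pressure-gradient force points toward the southwest (bearing 225°).
Geostrophic balance: in the Northern Hemisphere the Coriolis force deflects motion to the right, so the geostrophic wind blows 90° to the right of the pressure-gradient force (low pressure on the left).
Rotating 225° by 90° clockwise gives 315° — the wind blows toward the northwest.

315°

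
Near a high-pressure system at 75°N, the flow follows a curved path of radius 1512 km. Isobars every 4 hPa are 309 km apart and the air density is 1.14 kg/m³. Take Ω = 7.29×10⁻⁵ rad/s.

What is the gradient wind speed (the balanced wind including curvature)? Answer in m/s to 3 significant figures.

Coriolis parameter at 75°N:
f = 2Ω sin φ = 2 × 7.29×10⁻⁵ × sin 75° = 1.41×10⁻⁴ s⁻¹
Pressure gradient: |∂P/∂n| = 400 Pa / 309000 m = 1.29×10⁻³ Pa/m
Geostrophic speed: V_g = |∂P/∂n|/(fρ) = 1.29×10⁻³/(1.41×10⁻⁴ × 1.14) = 8.06 m/s
Around a high, pressure-gradient force acts outward with centrifugal, so Coriolis balances both:
fV = (1/ρ)|∂P/∂n| + V²/R  →  V² − fR·V + fR·V_g = 0
With fR = 1.41×10⁻⁴ × 1512×10³ m = 213 m/s:
V = [fR − √((fR)² − 4 fR V_g)]/2 = [213 − √(213² − 4×213×8.06)]/2 = 8.39 m/s
Supergeostrophic (V > V_g = 8.06 m/s), as expected around a high.

8.39 m/s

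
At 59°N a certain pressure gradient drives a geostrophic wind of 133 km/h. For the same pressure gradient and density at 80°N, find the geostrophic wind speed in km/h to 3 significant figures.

With the same pressure gradient and density, V_g ∝ 1/f ∝ 1/sin φ.
V₂ = V₁ · sin φ₁ / sin φ₂ = 133 × sin 59° / sin 80°
V₂ = 133 × 0.8572/0.9848 = 116 km/h

116 km/h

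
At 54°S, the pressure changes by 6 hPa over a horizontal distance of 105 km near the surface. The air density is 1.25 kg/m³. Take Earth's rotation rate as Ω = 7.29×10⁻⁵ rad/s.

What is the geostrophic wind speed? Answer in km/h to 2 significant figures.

Coriolis parameter at 54°S:
f = 2Ω sin φ = 2 × 7.29×10⁻⁵ × sin 54° = 1.18×10⁻⁴ s⁻¹
Pressure gradient: |∂P/∂n| = 600 Pa / 105000 m = 5.71×10⁻³ Pa/m
Geostrophic balance (pressure-gradient force = Coriolis force):
V_g = (1/(fρ)) |∂P/∂n| = 5.71×10⁻³ / (1.18×10⁻⁴ × 1.25) = 38.8 m/s
Converting: 38.8 m/s × 3.6 = 140 km/h

140 km/h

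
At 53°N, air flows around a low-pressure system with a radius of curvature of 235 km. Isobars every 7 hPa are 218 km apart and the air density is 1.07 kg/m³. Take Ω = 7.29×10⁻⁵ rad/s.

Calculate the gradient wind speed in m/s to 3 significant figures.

Coriolis parameter at 53°N:
f = 2Ω sin φ = 2 × 7.29×10⁻⁵ × sin 53° = 1.16×10⁻⁴ s⁻¹
Pressure gradient: |∂P/∂n| = 700 Pa / 218000 m = 3.21×10⁻³ Pa/m
Geostrophic speed: V_g = |∂P/∂n|/(fρ) = 3.21×10⁻³/(1.16×10⁻⁴ × 1.07) = 25.8 m/s
Around a low, centrifugal force acts outward with Coriolis, so pressure-gradient force balances both:
(1/ρ)|∂P/∂n| = fV + V²/R  →  V² + fR·V − fR·V_g = 0
With fR = 1.16×10⁻⁴ × 235×10³ m = 27.4 m/s:
V = [−fR + √((fR)² + 4 fR V_g)]/2 = [−27.4 + √(27.4² + 4×27.4×25.8)]/2 = 16.2 m/s
Subgeostrophic (V < V_g = 25.8 m/s), as expected around a low.

16.2 m/s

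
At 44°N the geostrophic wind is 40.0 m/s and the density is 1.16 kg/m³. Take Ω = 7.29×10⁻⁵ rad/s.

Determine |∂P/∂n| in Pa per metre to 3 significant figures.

Coriolis parameter at 44°N:
f = 2Ω sin φ = 2 × 7.29×10⁻⁵ × sin 44° = 1.01×10⁻⁴ s⁻¹
Geostrophic balance rearranged: |∂P/∂n| = f ρ V_g
|∂P/∂n| = 1.01×10⁻⁴ × 1.16 × 40.0 = 4.70×10⁻³ Pa/m

4.70×10⁻³ Pa/m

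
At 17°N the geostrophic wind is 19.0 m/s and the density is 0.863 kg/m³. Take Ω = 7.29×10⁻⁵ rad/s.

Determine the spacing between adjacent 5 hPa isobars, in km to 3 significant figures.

Coriolis parameter at 17°N:
f = 2Ω sin φ = 2 × 7.29×10⁻⁵ × sin 17° = 4.26×10⁻⁵ s⁻¹
Geostrophic balance rearranged: |∂P/∂n| = f ρ V_g
|∂P/∂n| = 4.26×10⁻⁵ × 0.863 × 19.0 = 6.99×10⁻⁴ Pa/m
Isobar spacing: Δn = ΔP/|∂P/∂n| = 500 Pa / 6.99×10⁻⁴ Pa/m = 715340 m ≈ 715 km

715 km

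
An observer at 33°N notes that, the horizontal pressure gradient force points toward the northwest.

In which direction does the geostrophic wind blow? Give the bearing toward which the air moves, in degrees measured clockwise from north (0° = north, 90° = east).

045°

The pressure-gradient force points toward the northwest (bearing 315°).
Geostrophic balance: in the Northern Hemisphere the Coriolis force deflects motion to the right, so the geostrophic wind blows 90° to the right of the pressure-gradient force (low pressure on the left).
Rotating 315° by 90° clockwise gives 045° — the wind blows toward the northeast.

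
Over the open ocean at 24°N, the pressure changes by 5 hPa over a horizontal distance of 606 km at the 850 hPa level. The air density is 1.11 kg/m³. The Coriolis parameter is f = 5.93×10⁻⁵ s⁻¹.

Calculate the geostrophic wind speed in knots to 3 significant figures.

24.4 knots

Pressure gradient: |∂P/∂n| = 500 Pa / 606000 m = 8.25×10⁻⁴ Pa/m
Geostrophic balance (pressure-gradient force = Coriolis force):
V_g = (1/(fρ)) |∂P/∂n| = 8.25×10⁻⁴ / (5.93×10⁻⁵ × 1.11) = 12.5 m/s
Converting: 12.5 m/s × 1.944 = 24.4 knots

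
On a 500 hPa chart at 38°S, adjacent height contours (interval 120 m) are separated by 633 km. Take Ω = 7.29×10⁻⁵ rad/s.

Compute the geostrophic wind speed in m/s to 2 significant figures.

Coriolis parameter at 38°S:
f = 2Ω sin φ = 2 × 7.29×10⁻⁵ × sin 38° = 8.98×10⁻⁵ s⁻¹
Height gradient: |∂Z/∂n| = 120 m / 633000 m = 1.90×10⁻⁴
On a pressure surface, geostrophic balance gives V_g = (g/f)|∂Z/∂n|:
V_g = 9.81 × 1.90×10⁻⁴ / 8.98×10⁻⁵ = 20.7 m/s

21 m/s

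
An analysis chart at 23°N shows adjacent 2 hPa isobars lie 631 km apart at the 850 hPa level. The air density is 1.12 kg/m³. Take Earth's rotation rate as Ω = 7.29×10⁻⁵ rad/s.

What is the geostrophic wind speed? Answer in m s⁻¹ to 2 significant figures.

5.0 m s⁻¹

Coriolis parameter at 23°N:
f = 2Ω sin φ = 2 × 7.29×10⁻⁵ × sin 23° = 5.70×10⁻⁵ s⁻¹
Pressure gradient: |∂P/∂n| = 200 Pa / 631000 m = 3.17×10⁻⁴ Pa/m
Geostrophic balance (pressure-gradient force = Coriolis force):
V_g = (1/(fρ)) |∂P/∂n| = 3.17×10⁻⁴ / (5.70×10⁻⁵ × 1.12) = 4.97 m/s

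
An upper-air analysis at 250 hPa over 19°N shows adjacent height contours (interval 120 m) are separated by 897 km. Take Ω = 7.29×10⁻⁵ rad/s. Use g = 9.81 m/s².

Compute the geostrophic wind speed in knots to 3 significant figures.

53.7 knots

Coriolis parameter at 19°N:
f = 2Ω sin φ = 2 × 7.29×10⁻⁵ × sin 19° = 4.75×10⁻⁵ s⁻¹
Height gradient: |∂Z/∂n| = 120 m / 897000 m = 1.34×10⁻⁴
On a pressure surface, geostrophic balance gives V_g = (g/f)|∂Z/∂n|:
V_g = 9.81 × 1.34×10⁻⁴ / 4.75×10⁻⁵ = 27.6 m/s
Converting: 27.6 m/s × 1.944 = 53.7 knots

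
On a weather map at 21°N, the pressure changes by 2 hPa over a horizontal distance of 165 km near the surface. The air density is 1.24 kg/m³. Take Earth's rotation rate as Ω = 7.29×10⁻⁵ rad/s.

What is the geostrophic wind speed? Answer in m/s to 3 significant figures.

Coriolis parameter at 21°N:
f = 2Ω sin φ = 2 × 7.29×10⁻⁵ × sin 21° = 5.23×10⁻⁵ s⁻¹
Pressure gradient: |∂P/∂n| = 200 Pa / 165000 m = 1.21×10⁻³ Pa/m
Geostrophic balance (pressure-gradient force = Coriolis force):
V_g = (1/(fρ)) |∂P/∂n| = 1.21×10⁻³ / (5.23×10⁻⁵ × 1.24) = 18.7 m/s

18.7 m/s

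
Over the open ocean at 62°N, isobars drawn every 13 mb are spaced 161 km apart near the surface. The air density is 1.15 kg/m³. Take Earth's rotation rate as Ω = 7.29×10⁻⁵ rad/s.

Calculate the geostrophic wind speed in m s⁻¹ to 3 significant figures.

54.5 m s⁻¹

Coriolis parameter at 62°N:
f = 2Ω sin φ = 2 × 7.29×10⁻⁵ × sin 62° = 1.29×10⁻⁴ s⁻¹
Pressure gradient: |∂P/∂n| = 1300 Pa / 161000 m = 8.07×10⁻³ Pa/m
Geostrophic balance (pressure-gradient force = Coriolis force):
V_g = (1/(fρ)) |∂P/∂n| = 8.07×10⁻³ / (1.29×10⁻⁴ × 1.15) = 54.5 m/s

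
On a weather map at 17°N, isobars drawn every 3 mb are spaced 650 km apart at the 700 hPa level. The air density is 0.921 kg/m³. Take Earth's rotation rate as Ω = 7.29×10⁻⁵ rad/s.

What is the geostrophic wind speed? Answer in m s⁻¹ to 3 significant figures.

Coriolis parameter at 17°N:
f = 2Ω sin φ = 2 × 7.29×10⁻⁵ × sin 17° = 4.26×10⁻⁵ s⁻¹
Pressure gradient: |∂P/∂n| = 300 Pa / 650000 m = 4.62×10⁻⁴ Pa/m
Geostrophic balance (pressure-gradient force = Coriolis force):
V_g = (1/(fρ)) |∂P/∂n| = 4.62×10⁻⁴ / (4.26×10⁻⁵ × 0.921) = 11.8 m/s

11.8 m s⁻¹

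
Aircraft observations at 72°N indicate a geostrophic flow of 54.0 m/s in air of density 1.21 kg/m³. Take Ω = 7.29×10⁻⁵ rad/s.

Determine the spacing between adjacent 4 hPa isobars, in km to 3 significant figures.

44.1 km

Coriolis parameter at 72°N:
f = 2Ω sin φ = 2 × 7.29×10⁻⁵ × sin 72° = 1.39×10⁻⁴ s⁻¹
Geostrophic balance rearranged: |∂P/∂n| = f ρ V_g
|∂P/∂n| = 1.39×10⁻⁴ × 1.21 × 54.0 = 9.06×10⁻³ Pa/m
Isobar spacing: Δn = ΔP/|∂P/∂n| = 400 Pa / 9.06×10⁻³ Pa/m = 44149 m ≈ 44.1 km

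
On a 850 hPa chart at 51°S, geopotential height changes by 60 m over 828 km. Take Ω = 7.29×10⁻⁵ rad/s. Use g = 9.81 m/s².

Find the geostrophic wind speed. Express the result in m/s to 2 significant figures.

Coriolis parameter at 51°S:
f = 2Ω sin φ = 2 × 7.29×10⁻⁵ × sin 51° = 1.13×10⁻⁴ s⁻¹
Height gradient: |∂Z/∂n| = 60 m / 828000 m = 7.25×10⁻⁵
On a pressure surface, geostrophic balance gives V_g = (g/f)|∂Z/∂n|:
V_g = 9.81 × 7.25×10⁻⁵ / 1.13×10⁻⁴ = 6.27 m/s

6.3 m/s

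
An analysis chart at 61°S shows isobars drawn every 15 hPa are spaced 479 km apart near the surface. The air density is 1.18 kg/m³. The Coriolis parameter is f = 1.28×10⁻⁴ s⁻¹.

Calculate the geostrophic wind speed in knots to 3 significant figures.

Pressure gradient: |∂P/∂n| = 1500 Pa / 479000 m = 3.13×10⁻³ Pa/m
Geostrophic balance (pressure-gradient force = Coriolis force):
V_g = (1/(fρ)) |∂P/∂n| = 3.13×10⁻³ / (1.28×10⁻⁴ × 1.18) = 20.7 m/s
Converting: 20.7 m/s × 1.944 = 40.3 knots

40.3 knots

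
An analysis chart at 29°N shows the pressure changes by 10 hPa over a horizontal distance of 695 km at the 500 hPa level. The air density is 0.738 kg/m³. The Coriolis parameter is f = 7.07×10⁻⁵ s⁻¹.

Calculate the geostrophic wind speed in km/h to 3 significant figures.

99.3 km/h

Pressure gradient: |∂P/∂n| = 1000 Pa / 695000 m = 1.44×10⁻³ Pa/m
Geostrophic balance (pressure-gradient force = Coriolis force):
V_g = (1/(fρ)) |∂P/∂n| = 1.44×10⁻³ / (7.07×10⁻⁵ × 0.738) = 27.6 m/s
Converting: 27.6 m/s × 3.6 = 99.3 km/h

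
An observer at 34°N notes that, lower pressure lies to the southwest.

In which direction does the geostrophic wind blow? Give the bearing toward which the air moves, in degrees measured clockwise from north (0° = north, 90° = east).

315°

The pressure-gradient force points toward the southwest (bearing 225°).
Geostrophic balance: in the Northern Hemisphere the Coriolis force deflects motion to the right, so the geostrophic wind blows 90° to the right of the pressure-gradient force (low pressure on the left).
Rotating 225° by 90° clockwise gives 315° — the wind blows toward the northwest.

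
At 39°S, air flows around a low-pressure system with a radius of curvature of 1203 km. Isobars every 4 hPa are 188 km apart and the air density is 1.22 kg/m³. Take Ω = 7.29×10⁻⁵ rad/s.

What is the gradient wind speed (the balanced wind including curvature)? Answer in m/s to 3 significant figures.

16.5 m/s

Coriolis parameter at 39°S:
f = 2Ω sin φ = 2 × 7.29×10⁻⁵ × sin 39° = 9.18×10⁻⁵ s⁻¹
Pressure gradient: |∂P/∂n| = 400 Pa / 188000 m = 2.13×10⁻³ Pa/m
Geostrophic speed: V_g = |∂P/∂n|/(fρ) = 2.13×10⁻³/(9.18×10⁻⁵ × 1.22) = 19.0 m/s
Around a low, centrifugal force acts outward with Coriolis, so pressure-gradient force balances both:
(1/ρ)|∂P/∂n| = fV + V²/R  →  V² + fR·V − fR·V_g = 0
With fR = 9.18×10⁻⁵ × 1203×10³ m = 110 m/s:
V = [−fR + √((fR)² + 4 fR V_g)]/2 = [−110 + √(110² + 4×110×19)]/2 = 16.5 m/s
Subgeostrophic (V < V_g = 19 m/s), as expected around a low.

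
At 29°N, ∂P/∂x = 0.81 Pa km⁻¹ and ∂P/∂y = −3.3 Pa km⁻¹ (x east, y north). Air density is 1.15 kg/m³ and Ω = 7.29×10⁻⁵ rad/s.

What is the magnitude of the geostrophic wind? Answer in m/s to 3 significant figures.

Coriolis parameter at 29°N:
f = 2Ω sin φ = 2 × 7.29×10⁻⁵ × sin 29° = 7.07×10⁻⁵ s⁻¹
Component geostrophic relations (x east, y north):
u_g = −(1/(fρ)) ∂P/∂y,  v_g = (1/(fρ)) ∂P/∂x
u_g = −(−3.3×10⁻³)/(7.07×10⁻⁵ × 1.15) = 40.6 m/s;  v_g = (0.81×10⁻³)/(7.07×10⁻⁵ × 1.15) = 9.96 m/s
|V_g| = √(u_g² + v_g²) = 41.8 m/s

41.8 m/s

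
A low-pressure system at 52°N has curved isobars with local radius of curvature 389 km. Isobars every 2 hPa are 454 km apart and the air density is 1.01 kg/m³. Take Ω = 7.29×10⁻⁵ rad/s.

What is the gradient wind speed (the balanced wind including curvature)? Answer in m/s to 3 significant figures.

Coriolis parameter at 52°N:
f = 2Ω sin φ = 2 × 7.29×10⁻⁵ × sin 52° = 1.15×10⁻⁴ s⁻¹
Pressure gradient: |∂P/∂n| = 200 Pa / 454000 m = 4.41×10⁻⁴ Pa/m
Geostrophic speed: V_g = |∂P/∂n|/(fρ) = 4.41×10⁻⁴/(1.15×10⁻⁴ × 1.01) = 3.80 m/s
Around a low, centrifugal force acts outward with Coriolis, so pressure-gradient force balances both:
(1/ρ)|∂P/∂n| = fV + V²/R  →  V² + fR·V − fR·V_g = 0
With fR = 1.15×10⁻⁴ × 389×10³ m = 44.7 m/s:
V = [−fR + √((fR)² + 4 fR V_g)]/2 = [−44.7 + √(44.7² + 4×44.7×3.8)]/2 = 3.52 m/s
Subgeostrophic (V < V_g = 3.8 m/s), as expected around a low.

3.52 m/s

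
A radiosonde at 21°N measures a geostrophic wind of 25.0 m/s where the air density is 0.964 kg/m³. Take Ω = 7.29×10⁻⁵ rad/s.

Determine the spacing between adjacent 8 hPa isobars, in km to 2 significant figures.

Coriolis parameter at 21°N:
f = 2Ω sin φ = 2 × 7.29×10⁻⁵ × sin 21° = 5.23×10⁻⁵ s⁻¹
Geostrophic balance rearranged: |∂P/∂n| = f ρ V_g
|∂P/∂n| = 5.23×10⁻⁵ × 0.964 × 25.0 = 1.26×10⁻³ Pa/m
Isobar spacing: Δn = ΔP/|∂P/∂n| = 800 Pa / 1.26×10⁻³ Pa/m = 635311 m ≈ 640 km

640 km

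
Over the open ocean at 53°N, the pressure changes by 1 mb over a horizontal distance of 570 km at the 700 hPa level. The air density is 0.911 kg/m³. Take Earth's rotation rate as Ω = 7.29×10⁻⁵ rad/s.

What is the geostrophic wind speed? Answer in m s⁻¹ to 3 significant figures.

1.65 m s⁻¹

Coriolis parameter at 53°N:
f = 2Ω sin φ = 2 × 7.29×10⁻⁵ × sin 53° = 1.16×10⁻⁴ s⁻¹
Pressure gradient: |∂P/∂n| = 100 Pa / 570000 m = 1.75×10⁻⁴ Pa/m
Geostrophic balance (pressure-gradient force = Coriolis force):
V_g = (1/(fρ)) |∂P/∂n| = 1.75×10⁻⁴ / (1.16×10⁻⁴ × 0.911) = 1.65 m/s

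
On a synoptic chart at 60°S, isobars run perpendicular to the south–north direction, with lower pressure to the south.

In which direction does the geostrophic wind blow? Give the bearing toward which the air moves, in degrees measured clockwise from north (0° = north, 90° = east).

The pressure-gradient force points toward the south (bearing 180°).
Geostrophic balance: in the Southern Hemisphere the Coriolis force deflects motion to the left, so the geostrophic wind blows 90° to the left of the pressure-gradient force (low pressure on the right).
Rotating 180° by 90° counterclockwise gives 090° — the wind blows toward the east.

090°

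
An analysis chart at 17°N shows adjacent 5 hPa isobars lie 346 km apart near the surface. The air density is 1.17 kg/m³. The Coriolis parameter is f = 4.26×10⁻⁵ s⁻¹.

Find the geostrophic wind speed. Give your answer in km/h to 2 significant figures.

Pressure gradient: |∂P/∂n| = 500 Pa / 346000 m = 1.45×10⁻³ Pa/m
Geostrophic balance (pressure-gradient force = Coriolis force):
V_g = (1/(fρ)) |∂P/∂n| = 1.45×10⁻³ / (4.26×10⁻⁵ × 1.17) = 29.0 m/s
Converting: 29.0 m/s × 3.6 = 100 km/h

100 km/h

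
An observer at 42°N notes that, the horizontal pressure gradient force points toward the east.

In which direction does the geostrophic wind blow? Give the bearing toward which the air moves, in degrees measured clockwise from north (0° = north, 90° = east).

180°

The pressure-gradient force points toward the east (bearing 090°).
Geostrophic balance: in the Northern Hemisphere the Coriolis force deflects motion to the right, so the geostrophic wind blows 90° to the right of the pressure-gradient force (low pressure on the left).
Rotating 090° by 90° clockwise gives 180° — the wind blows toward the south.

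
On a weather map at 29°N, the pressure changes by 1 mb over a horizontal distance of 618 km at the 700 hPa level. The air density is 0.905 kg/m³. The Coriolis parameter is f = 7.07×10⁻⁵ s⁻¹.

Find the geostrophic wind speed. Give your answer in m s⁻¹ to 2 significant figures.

Pressure gradient: |∂P/∂n| = 100 Pa / 618000 m = 1.62×10⁻⁴ Pa/m
Geostrophic balance (pressure-gradient force = Coriolis force):
V_g = (1/(fρ)) |∂P/∂n| = 1.62×10⁻⁴ / (7.07×10⁻⁵ × 0.905) = 2.53 m/s

2.5 m s⁻¹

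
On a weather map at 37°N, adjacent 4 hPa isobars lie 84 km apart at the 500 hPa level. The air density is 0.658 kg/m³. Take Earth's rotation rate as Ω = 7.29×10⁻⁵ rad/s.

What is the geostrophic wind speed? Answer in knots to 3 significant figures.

Coriolis parameter at 37°N:
f = 2Ω sin φ = 2 × 7.29×10⁻⁵ × sin 37° = 8.77×10⁻⁵ s⁻¹
Pressure gradient: |∂P/∂n| = 400 Pa / 84000 m = 4.76×10⁻³ Pa/m
Geostrophic balance (pressure-gradient force = Coriolis force):
V_g = (1/(fρ)) |∂P/∂n| = 4.76×10⁻³ / (8.77×10⁻⁵ × 0.658) = 82.5 m/s
Converting: 82.5 m/s × 1.944 = 160 knots

160 knots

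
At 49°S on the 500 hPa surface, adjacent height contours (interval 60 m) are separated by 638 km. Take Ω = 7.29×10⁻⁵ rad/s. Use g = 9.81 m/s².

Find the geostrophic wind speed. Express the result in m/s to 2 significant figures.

8.4 m/s

Coriolis parameter at 49°S:
f = 2Ω sin φ = 2 × 7.29×10⁻⁵ × sin 49° = 1.10×10⁻⁴ s⁻¹
Height gradient: |∂Z/∂n| = 60 m / 638000 m = 9.40×10⁻⁵
On a pressure surface, geostrophic balance gives V_g = (g/f)|∂Z/∂n|:
V_g = 9.81 × 9.40×10⁻⁵ / 1.10×10⁻⁴ = 8.38 m/s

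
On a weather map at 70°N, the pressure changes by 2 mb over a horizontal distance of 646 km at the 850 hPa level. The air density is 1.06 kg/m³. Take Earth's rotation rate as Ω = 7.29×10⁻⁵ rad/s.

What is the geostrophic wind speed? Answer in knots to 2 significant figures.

4.1 knots

Coriolis parameter at 70°N:
f = 2Ω sin φ = 2 × 7.29×10⁻⁵ × sin 70° = 1.37×10⁻⁴ s⁻¹
Pressure gradient: |∂P/∂n| = 200 Pa / 646000 m = 3.10×10⁻⁴ Pa/m
Geostrophic balance (pressure-gradient force = Coriolis force):
V_g = (1/(fρ)) |∂P/∂n| = 3.10×10⁻⁴ / (1.37×10⁻⁴ × 1.06) = 2.13 m/s
Converting: 2.13 m/s × 1.944 = 4.1 knots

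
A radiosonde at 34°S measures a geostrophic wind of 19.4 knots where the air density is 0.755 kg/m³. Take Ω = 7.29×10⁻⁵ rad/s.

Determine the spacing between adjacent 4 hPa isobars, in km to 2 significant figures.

650 km

Coriolis parameter at 34°S:
f = 2Ω sin φ = 2 × 7.29×10⁻⁵ × sin 34° = 8.15×10⁻⁵ s⁻¹
Wind speed in SI: 19.4 knots = 9.98 m/s
Geostrophic balance rearranged: |∂P/∂n| = f ρ V_g
|∂P/∂n| = 8.15×10⁻⁵ × 0.755 × 9.98 = 6.14×10⁻⁴ Pa/m
Isobar spacing: Δn = ΔP/|∂P/∂n| = 400 Pa / 6.14×10⁻⁴ Pa/m = 651109 m ≈ 650 km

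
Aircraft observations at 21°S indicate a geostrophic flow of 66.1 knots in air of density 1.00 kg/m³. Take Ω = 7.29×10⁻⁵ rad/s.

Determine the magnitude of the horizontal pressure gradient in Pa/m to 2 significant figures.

1.8×10⁻³ Pa/m

Coriolis parameter at 21°S:
f = 2Ω sin φ = 2 × 7.29×10⁻⁵ × sin 21° = 5.23×10⁻⁵ s⁻¹
Wind speed in SI: 66.1 knots = 34.0 m/s
Geostrophic balance rearranged: |∂P/∂n| = f ρ V_g
|∂P/∂n| = 5.23×10⁻⁵ × 1.00 × 34.0 = 1.78×10⁻³ Pa/m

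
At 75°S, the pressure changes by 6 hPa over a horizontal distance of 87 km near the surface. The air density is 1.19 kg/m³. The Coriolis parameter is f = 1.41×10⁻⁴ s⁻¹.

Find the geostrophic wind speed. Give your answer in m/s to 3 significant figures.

41.1 m/s

Pressure gradient: |∂P/∂n| = 600 Pa / 87000 m = 6.90×10⁻³ Pa/m
Geostrophic balance (pressure-gradient force = Coriolis force):
V_g = (1/(fρ)) |∂P/∂n| = 6.90×10⁻³ / (1.41×10⁻⁴ × 1.19) = 41.1 m/s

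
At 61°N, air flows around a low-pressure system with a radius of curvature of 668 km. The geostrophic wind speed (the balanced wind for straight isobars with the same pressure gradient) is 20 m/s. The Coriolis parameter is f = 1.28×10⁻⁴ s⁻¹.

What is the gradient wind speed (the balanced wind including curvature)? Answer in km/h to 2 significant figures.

Around a low, centrifugal force acts outward with Coriolis, so pressure-gradient force balances both:
(1/ρ)|∂P/∂n| = fV + V²/R  →  V² + fR·V − fR·V_g = 0
With fR = 1.28×10⁻⁴ × 668×10³ m = 85.5 m/s:
V = [−fR + √((fR)² + 4 fR V_g)]/2 = [−85.5 + √(85.5² + 4×85.5×20)]/2 = 16.7 m/s
Subgeostrophic (V < V_g = 20 m/s), as expected around a low.
Converting: 16.7 m/s × 3.6 = 60 km/h

60 km/h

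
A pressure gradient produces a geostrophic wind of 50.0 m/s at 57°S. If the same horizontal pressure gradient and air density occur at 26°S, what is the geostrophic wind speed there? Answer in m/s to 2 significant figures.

With the same pressure gradient and density, V_g ∝ 1/f ∝ 1/sin φ.
V₂ = V₁ · sin φ₁ / sin φ₂ = 50.0 × sin 57° / sin 26°
V₂ = 50.0 × 0.8387/0.4384 = 96 m/s

96 m/s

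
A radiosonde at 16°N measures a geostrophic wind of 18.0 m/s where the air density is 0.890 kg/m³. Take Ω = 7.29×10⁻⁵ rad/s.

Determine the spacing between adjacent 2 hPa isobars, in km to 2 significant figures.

Coriolis parameter at 16°N:
f = 2Ω sin φ = 2 × 7.29×10⁻⁵ × sin 16° = 4.02×10⁻⁵ s⁻¹
Geostrophic balance rearranged: |∂P/∂n| = f ρ V_g
|∂P/∂n| = 4.02×10⁻⁵ × 0.890 × 18.0 = 6.44×10⁻⁴ Pa/m
Isobar spacing: Δn = ΔP/|∂P/∂n| = 200 Pa / 6.44×10⁻⁴ Pa/m = 310650 m ≈ 310 km

310 km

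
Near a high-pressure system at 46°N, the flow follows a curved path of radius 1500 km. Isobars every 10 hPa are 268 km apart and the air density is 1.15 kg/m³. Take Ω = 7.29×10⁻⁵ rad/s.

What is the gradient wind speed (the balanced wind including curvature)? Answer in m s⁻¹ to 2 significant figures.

Coriolis parameter at 46°N:
f = 2Ω sin φ = 2 × 7.29×10⁻⁵ × sin 46° = 1.05×10⁻⁴ s⁻¹
Pressure gradient: |∂P/∂n| = 1000 Pa / 268000 m = 3.73×10⁻³ Pa/m
Geostrophic speed: V_g = |∂P/∂n|/(fρ) = 3.73×10⁻³/(1.05×10⁻⁴ × 1.15) = 30.9 m/s
Around a high, pressure-gradient force acts outward with centrifugal, so Coriolis balances both:
fV = (1/ρ)|∂P/∂n| + V²/R  →  V² − fR·V + fR·V_g = 0
With fR = 1.05×10⁻⁴ × 1500×10³ m = 157 m/s:
V = [fR − √((fR)² − 4 fR V_g)]/2 = [157 − √(157² − 4×157×30.9)]/2 = 42.3 m/s
Supergeostrophic (V > V_g = 30.9 m/s), as expected around a high.

42 m s⁻¹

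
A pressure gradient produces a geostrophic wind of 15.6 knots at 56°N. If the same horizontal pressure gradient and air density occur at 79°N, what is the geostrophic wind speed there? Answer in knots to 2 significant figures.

With the same pressure gradient and density, V_g ∝ 1/f ∝ 1/sin φ.
V₂ = V₁ · sin φ₁ / sin φ₂ = 15.6 × sin 56° / sin 79°
V₂ = 15.6 × 0.8290/0.9816 = 13 knots

13 knots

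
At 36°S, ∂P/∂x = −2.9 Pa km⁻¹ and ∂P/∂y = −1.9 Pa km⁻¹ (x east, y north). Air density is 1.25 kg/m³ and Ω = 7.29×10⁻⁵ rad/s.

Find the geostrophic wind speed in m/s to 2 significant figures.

Coriolis parameter at 36°S:
f = 2Ω sin φ = 2 × 7.29×10⁻⁵ × sin 36° = 8.57×10⁻⁵ s⁻¹
In the Southern Hemisphere f is negative: f = −8.57×10⁻⁵ s⁻¹.
Component geostrophic relations (x east, y north):
u_g = −(1/(fρ)) ∂P/∂y,  v_g = (1/(fρ)) ∂P/∂x
u_g = −(−1.9×10⁻³)/(−8.57×10⁻⁵ × 1.25) = −17.7 m/s;  v_g = (−2.9×10⁻³)/(−8.57×10⁻⁵ × 1.25) = 27.1 m/s
|V_g| = √(u_g² + v_g²) = 32.4 m/s

32 m/s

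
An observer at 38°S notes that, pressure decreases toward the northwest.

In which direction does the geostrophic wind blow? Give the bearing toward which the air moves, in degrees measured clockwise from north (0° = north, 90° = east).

225°

The pressure-gradient force points toward the northwest (bearing 315°).
Geostrophic balance: in the Southern Hemisphere the Coriolis force deflects motion to the left, so the geostrophic wind blows 90° to the left of the pressure-gradient force (low pressure on the right).
Rotating 315° by 90° counterclockwise gives 225° — the wind blows toward the southwest.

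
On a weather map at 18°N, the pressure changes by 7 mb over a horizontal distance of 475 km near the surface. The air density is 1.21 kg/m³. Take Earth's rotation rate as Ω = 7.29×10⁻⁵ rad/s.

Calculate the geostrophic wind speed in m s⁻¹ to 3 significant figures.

Coriolis parameter at 18°N:
f = 2Ω sin φ = 2 × 7.29×10⁻⁵ × sin 18° = 4.51×10⁻⁵ s⁻¹
Pressure gradient: |∂P/∂n| = 700 Pa / 475000 m = 1.47×10⁻³ Pa/m
Geostrophic balance (pressure-gradient force = Coriolis force):
V_g = (1/(fρ)) |∂P/∂n| = 1.47×10⁻³ / (4.51×10⁻⁵ × 1.21) = 27.0 m/s

27.0 m s⁻¹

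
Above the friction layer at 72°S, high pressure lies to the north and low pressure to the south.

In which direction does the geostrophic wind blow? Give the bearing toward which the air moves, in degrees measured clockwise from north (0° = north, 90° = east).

090°

The pressure-gradient force points toward the south (bearing 180°).
Geostrophic balance: in the Southern Hemisphere the Coriolis force deflects motion to the left, so the geostrophic wind blows 90° to the left of the pressure-gradient force (low pressure on the right).
Rotating 180° by 90° counterclockwise gives 090° — the wind blows toward the east.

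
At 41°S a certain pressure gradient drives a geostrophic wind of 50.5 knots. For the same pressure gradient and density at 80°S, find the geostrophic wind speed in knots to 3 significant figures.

With the same pressure gradient and density, V_g ∝ 1/f ∝ 1/sin φ.
V₂ = V₁ · sin φ₁ / sin φ₂ = 50.5 × sin 41° / sin 80°
V₂ = 50.5 × 0.6561/0.9848 = 33.6 knots

33.6 knots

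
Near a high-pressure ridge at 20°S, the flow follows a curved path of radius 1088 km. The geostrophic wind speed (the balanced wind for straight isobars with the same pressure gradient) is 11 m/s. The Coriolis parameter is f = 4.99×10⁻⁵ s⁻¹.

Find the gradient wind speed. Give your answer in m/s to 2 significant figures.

15 m/s

Around a high, pressure-gradient force acts outward with centrifugal, so Coriolis balances both:
fV = (1/ρ)|∂P/∂n| + V²/R  →  V² − fR·V + fR·V_g = 0
With fR = 4.99×10⁻⁵ × 1088×10³ m = 54.3 m/s:
V = [fR − √((fR)² − 4 fR V_g)]/2 = [54.3 − √(54.3² − 4×54.3×11)]/2 = 15.3 m/s
Supergeostrophic (V > V_g = 11 m/s), as expected around a high.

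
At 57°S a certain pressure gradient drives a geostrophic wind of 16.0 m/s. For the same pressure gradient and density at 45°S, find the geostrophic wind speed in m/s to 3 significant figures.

19.0 m/s

With the same pressure gradient and density, V_g ∝ 1/f ∝ 1/sin φ.
V₂ = V₁ · sin φ₁ / sin φ₂ = 16.0 × sin 57° / sin 45°
V₂ = 16.0 × 0.8387/0.7071 = 19.0 m/s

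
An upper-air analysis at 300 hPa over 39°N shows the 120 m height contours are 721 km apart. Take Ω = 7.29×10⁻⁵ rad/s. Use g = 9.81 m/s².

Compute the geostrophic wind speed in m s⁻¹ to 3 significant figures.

Coriolis parameter at 39°N:
f = 2Ω sin φ = 2 × 7.29×10⁻⁵ × sin 39° = 9.18×10⁻⁵ s⁻¹
Height gradient: |∂Z/∂n| = 120 m / 721000 m = 1.66×10⁻⁴
On a pressure surface, geostrophic balance gives V_g = (g/f)|∂Z/∂n|:
V_g = 9.81 × 1.66×10⁻⁴ / 9.18×10⁻⁵ = 17.8 m/s

17.8 m s⁻¹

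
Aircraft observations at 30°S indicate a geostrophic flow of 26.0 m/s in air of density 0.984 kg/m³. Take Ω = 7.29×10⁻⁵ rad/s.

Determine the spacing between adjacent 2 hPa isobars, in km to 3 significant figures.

107 km

Coriolis parameter at 30°S:
f = 2Ω sin φ = 2 × 7.29×10⁻⁵ × sin 30° = 7.29×10⁻⁵ s⁻¹
Geostrophic balance rearranged: |∂P/∂n| = f ρ V_g
|∂P/∂n| = 7.29×10⁻⁵ × 0.984 × 26.0 = 1.87×10⁻³ Pa/m
Isobar spacing: Δn = ΔP/|∂P/∂n| = 200 Pa / 1.87×10⁻³ Pa/m = 107234 m ≈ 107 km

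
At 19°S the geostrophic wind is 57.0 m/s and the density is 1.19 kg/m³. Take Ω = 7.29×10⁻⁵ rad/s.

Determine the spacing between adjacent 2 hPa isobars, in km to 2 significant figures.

62 km

Coriolis parameter at 19°S:
f = 2Ω sin φ = 2 × 7.29×10⁻⁵ × sin 19° = 4.75×10⁻⁵ s⁻¹
Geostrophic balance rearranged: |∂P/∂n| = f ρ V_g
|∂P/∂n| = 4.75×10⁻⁵ × 1.19 × 57.0 = 3.22×10⁻³ Pa/m
Isobar spacing: Δn = ΔP/|∂P/∂n| = 200 Pa / 3.22×10⁻³ Pa/m = 62117 m ≈ 62 km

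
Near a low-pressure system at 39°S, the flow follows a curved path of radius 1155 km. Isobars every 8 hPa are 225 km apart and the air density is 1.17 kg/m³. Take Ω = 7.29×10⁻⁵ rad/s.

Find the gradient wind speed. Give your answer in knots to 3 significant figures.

51.5 knots

Coriolis parameter at 39°S:
f = 2Ω sin φ = 2 × 7.29×10⁻⁵ × sin 39° = 9.18×10⁻⁵ s⁻¹
Pressure gradient: |∂P/∂n| = 800 Pa / 225000 m = 3.56×10⁻³ Pa/m
Geostrophic speed: V_g = |∂P/∂n|/(fρ) = 3.56×10⁻³/(9.18×10⁻⁵ × 1.17) = 33.1 m/s
Around a low, centrifugal force acts outward with Coriolis, so pressure-gradient force balances both:
(1/ρ)|∂P/∂n| = fV + V²/R  →  V² + fR·V − fR·V_g = 0
With fR = 9.18×10⁻⁵ × 1155×10³ m = 106 m/s:
V = [−fR + √((fR)² + 4 fR V_g)]/2 = [−106 + √(106² + 4×106×33.1)]/2 = 26.5 m/s
Subgeostrophic (V < V_g = 33.1 m/s), as expected around a low.
Converting: 26.5 m/s × 1.944 = 51.5 knots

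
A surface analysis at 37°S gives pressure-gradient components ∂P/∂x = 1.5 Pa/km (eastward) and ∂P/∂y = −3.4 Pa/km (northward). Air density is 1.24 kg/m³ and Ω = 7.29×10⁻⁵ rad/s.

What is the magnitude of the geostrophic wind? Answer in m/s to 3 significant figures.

Coriolis parameter at 37°S:
f = 2Ω sin φ = 2 × 7.29×10⁻⁵ × sin 37° = 8.77×10⁻⁵ s⁻¹
In the Southern Hemisphere f is negative: f = −8.77×10⁻⁵ s⁻¹.
Component geostrophic relations (x east, y north):
u_g = −(1/(fρ)) ∂P/∂y,  v_g = (1/(fρ)) ∂P/∂x
u_g = −(−3.4×10⁻³)/(−8.77×10⁻⁵ × 1.24) = −31.2 m/s;  v_g = (1.5×10⁻³)/(−8.77×10⁻⁵ × 1.24) = −13.8 m/s
|V_g| = √(u_g² + v_g²) = 34.2 m/s

34.2 m/s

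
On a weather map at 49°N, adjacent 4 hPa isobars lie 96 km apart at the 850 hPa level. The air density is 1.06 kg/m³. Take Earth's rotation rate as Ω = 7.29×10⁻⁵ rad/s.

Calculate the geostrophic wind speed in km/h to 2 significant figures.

Coriolis parameter at 49°N:
f = 2Ω sin φ = 2 × 7.29×10⁻⁵ × sin 49° = 1.10×10⁻⁴ s⁻¹
Pressure gradient: |∂P/∂n| = 400 Pa / 96000 m = 4.17×10⁻³ Pa/m
Geostrophic balance (pressure-gradient force = Coriolis force):
V_g = (1/(fρ)) |∂P/∂n| = 4.17×10⁻³ / (1.10×10⁻⁴ × 1.06) = 35.7 m/s
Converting: 35.7 m/s × 3.6 = 130 km/h

130 km/h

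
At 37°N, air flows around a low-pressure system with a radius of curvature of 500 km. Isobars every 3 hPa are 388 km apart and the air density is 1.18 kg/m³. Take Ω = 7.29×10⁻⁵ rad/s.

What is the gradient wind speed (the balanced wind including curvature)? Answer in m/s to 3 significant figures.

6.50 m/s

Coriolis parameter at 37°N:
f = 2Ω sin φ = 2 × 7.29×10⁻⁵ × sin 37° = 8.77×10⁻⁵ s⁻¹
Pressure gradient: |∂P/∂n| = 300 Pa / 388000 m = 7.73×10⁻⁴ Pa/m
Geostrophic speed: V_g = |∂P/∂n|/(fρ) = 7.73×10⁻⁴/(8.77×10⁻⁵ × 1.18) = 7.47 m/s
Around a low, centrifugal force acts outward with Coriolis, so pressure-gradient force balances both:
(1/ρ)|∂P/∂n| = fV + V²/R  →  V² + fR·V − fR·V_g = 0
With fR = 8.77×10⁻⁵ × 500×10³ m = 43.9 m/s:
V = [−fR + √((fR)² + 4 fR V_g)]/2 = [−43.9 + √(43.9² + 4×43.9×7.47)]/2 = 6.5 m/s
Subgeostrophic (V < V_g = 7.47 m/s), as expected around a low.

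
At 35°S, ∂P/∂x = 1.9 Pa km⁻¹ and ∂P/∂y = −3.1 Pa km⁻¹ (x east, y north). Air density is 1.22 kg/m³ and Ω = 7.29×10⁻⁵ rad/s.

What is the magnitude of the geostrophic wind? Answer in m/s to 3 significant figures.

35.6 m/s

Coriolis parameter at 35°S:
f = 2Ω sin φ = 2 × 7.29×10⁻⁵ × sin 35° = 8.36×10⁻⁵ s⁻¹
In the Southern Hemisphere f is negative: f = −8.36×10⁻⁵ s⁻¹.
Component geostrophic relations (x east, y north):
u_g = −(1/(fρ)) ∂P/∂y,  v_g = (1/(fρ)) ∂P/∂x
u_g = −(−3.1×10⁻³)/(−8.36×10⁻⁵ × 1.22) = −30.4 m/s;  v_g = (1.9×10⁻³)/(−8.36×10⁻⁵ × 1.22) = −18.6 m/s
|V_g| = √(u_g² + v_g²) = 35.6 m/s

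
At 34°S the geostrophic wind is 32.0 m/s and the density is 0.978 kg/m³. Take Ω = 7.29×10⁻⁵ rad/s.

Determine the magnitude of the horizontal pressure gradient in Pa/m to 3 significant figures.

2.55×10⁻³ Pa/m

Coriolis parameter at 34°S:
f = 2Ω sin φ = 2 × 7.29×10⁻⁵ × sin 34° = 8.15×10⁻⁵ s⁻¹
Geostrophic balance rearranged: |∂P/∂n| = f ρ V_g
|∂P/∂n| = 8.15×10⁻⁵ × 0.978 × 32.0 = 2.55×10⁻³ Pa/m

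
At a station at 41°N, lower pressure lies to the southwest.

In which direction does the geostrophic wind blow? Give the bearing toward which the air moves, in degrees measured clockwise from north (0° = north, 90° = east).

315°

The pressure-gradient force points toward the southwest (bearing 225°).
Geostrophic balance: in the Northern Hemisphere the Coriolis force deflects motion to the right, so the geostrophic wind blows 90° to the right of the pressure-gradient force (low pressure on the left).
Rotating 225° by 90° clockwise gives 315° — the wind blows toward the northwest.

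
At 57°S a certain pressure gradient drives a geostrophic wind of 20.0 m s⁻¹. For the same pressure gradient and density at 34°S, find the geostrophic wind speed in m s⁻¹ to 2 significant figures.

30 m s⁻¹

With the same pressure gradient and density, V_g ∝ 1/f ∝ 1/sin φ.
V₂ = V₁ · sin φ₁ / sin φ₂ = 20.0 × sin 57° / sin 34°
V₂ = 20.0 × 0.8387/0.5592 = 30 m s⁻¹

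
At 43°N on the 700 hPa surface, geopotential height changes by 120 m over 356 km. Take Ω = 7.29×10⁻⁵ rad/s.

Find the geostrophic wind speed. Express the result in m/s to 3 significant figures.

Coriolis parameter at 43°N:
f = 2Ω sin φ = 2 × 7.29×10⁻⁵ × sin 43° = 9.94×10⁻⁵ s⁻¹
Height gradient: |∂Z/∂n| = 120 m / 356000 m = 3.37×10⁻⁴
On a pressure surface, geostrophic balance gives V_g = (g/f)|∂Z/∂n|:
V_g = 9.81 × 3.37×10⁻⁴ / 9.94×10⁻⁵ = 33.3 m/s

33.3 m/s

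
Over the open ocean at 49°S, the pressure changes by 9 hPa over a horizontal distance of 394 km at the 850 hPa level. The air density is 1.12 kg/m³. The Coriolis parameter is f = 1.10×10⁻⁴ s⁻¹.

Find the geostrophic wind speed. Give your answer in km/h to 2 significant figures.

67 km/h

Pressure gradient: |∂P/∂n| = 900 Pa / 394000 m = 2.28×10⁻³ Pa/m
Geostrophic balance (pressure-gradient force = Coriolis force):
V_g = (1/(fρ)) |∂P/∂n| = 2.28×10⁻³ / (1.10×10⁻⁴ × 1.12) = 18.5 m/s
Converting: 18.5 m/s × 3.6 = 67 km/h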